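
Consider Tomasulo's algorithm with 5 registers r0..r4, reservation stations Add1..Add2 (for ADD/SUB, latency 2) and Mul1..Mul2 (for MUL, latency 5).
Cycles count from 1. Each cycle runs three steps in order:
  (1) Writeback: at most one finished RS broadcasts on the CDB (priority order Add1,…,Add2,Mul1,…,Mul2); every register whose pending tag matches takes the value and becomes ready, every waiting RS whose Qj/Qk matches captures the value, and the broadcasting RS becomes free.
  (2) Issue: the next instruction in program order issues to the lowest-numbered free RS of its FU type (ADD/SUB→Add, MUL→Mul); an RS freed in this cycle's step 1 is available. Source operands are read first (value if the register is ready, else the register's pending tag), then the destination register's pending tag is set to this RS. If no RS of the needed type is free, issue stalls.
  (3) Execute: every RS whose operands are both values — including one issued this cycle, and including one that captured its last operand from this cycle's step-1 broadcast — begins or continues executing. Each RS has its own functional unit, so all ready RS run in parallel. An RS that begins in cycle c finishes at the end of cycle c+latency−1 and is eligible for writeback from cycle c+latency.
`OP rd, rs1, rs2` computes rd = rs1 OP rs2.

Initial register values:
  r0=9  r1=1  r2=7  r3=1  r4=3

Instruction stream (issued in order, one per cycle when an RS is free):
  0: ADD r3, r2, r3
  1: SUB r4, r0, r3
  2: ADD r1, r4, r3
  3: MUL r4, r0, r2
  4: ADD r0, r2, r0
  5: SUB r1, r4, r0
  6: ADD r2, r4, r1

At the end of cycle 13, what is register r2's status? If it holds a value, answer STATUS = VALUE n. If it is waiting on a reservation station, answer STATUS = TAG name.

STATUS = VALUE 110

c1: issue ADD r3<-Add1 | r0:9,r1:1,r2:7,r3:Add1,r4:3
c2: issue SUB r4<-Add2 | r0:9,r1:1,r2:7,r3:Add1,r4:Add2
c3: CDB Add1=8; issue ADD r1<-Add1 | r0:9,r1:Add1,r2:7,r3:8,r4:Add2
c4: issue MUL r4<-Mul1 | r0:9,r1:Add1,r2:7,r3:8,r4:Mul1
c5: CDB Add2=1; issue ADD r0<-Add2 | r0:Add2,r1:Add1,r2:7,r3:8,r4:Mul1
c6: stall | r0:Add2,r1:Add1,r2:7,r3:8,r4:Mul1
c7: CDB Add1=9; issue SUB r1<-Add1 | r0:Add2,r1:Add1,r2:7,r3:8,r4:Mul1
c8: CDB Add2=16; issue ADD r2<-Add2 | r0:16,r1:Add1,r2:Add2,r3:8,r4:Mul1
c9: CDB Mul1=63 | r0:16,r1:Add1,r2:Add2,r3:8,r4:63
c10: - | r0:16,r1:Add1,r2:Add2,r3:8,r4:63
c11: CDB Add1=47 | r0:16,r1:47,r2:Add2,r3:8,r4:63
c12: - | r0:16,r1:47,r2:Add2,r3:8,r4:63
c13: CDB Add2=110 | r0:16,r1:47,r2:110,r3:8,r4:63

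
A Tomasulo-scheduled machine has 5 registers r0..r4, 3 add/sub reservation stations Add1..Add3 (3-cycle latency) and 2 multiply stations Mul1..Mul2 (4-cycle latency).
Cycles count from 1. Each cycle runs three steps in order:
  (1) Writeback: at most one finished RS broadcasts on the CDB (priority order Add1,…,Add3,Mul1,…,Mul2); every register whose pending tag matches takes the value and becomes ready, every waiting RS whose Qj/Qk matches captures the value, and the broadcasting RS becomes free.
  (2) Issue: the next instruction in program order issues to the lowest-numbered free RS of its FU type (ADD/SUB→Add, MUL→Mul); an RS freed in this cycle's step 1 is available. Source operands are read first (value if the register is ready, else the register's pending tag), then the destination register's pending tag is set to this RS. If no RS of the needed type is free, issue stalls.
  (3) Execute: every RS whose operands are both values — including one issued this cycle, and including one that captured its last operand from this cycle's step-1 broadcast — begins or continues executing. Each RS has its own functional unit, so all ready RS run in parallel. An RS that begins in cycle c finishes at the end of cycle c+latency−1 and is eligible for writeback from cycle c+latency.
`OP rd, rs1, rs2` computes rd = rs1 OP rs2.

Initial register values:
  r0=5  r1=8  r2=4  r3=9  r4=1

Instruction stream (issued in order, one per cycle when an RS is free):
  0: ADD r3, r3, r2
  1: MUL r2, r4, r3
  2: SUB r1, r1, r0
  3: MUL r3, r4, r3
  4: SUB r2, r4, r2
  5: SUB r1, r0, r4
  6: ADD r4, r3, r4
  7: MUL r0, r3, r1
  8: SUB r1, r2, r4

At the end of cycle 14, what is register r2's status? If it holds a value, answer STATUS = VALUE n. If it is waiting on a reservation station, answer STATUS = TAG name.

STATUS = VALUE -12

c1: issue ADD r3<-Add1 | r0:5,r1:8,r2:4,r3:Add1,r4:1
c2: issue MUL r2<-Mul1 | r0:5,r1:8,r2:Mul1,r3:Add1,r4:1
c3: issue SUB r1<-Add2 | r0:5,r1:Add2,r2:Mul1,r3:Add1,r4:1
c4: CDB Add1=13; issue MUL r3<-Mul2 | r0:5,r1:Add2,r2:Mul1,r3:Mul2,r4:1
c5: issue SUB r2<-Add1 | r0:5,r1:Add2,r2:Add1,r3:Mul2,r4:1
c6: CDB Add2=3; issue SUB r1<-Add2 | r0:5,r1:Add2,r2:Add1,r3:Mul2,r4:1
c7: issue ADD r4<-Add3 | r0:5,r1:Add2,r2:Add1,r3:Mul2,r4:Add3
c8: CDB Mul1=13; issue MUL r0<-Mul1 | r0:Mul1,r1:Add2,r2:Add1,r3:Mul2,r4:Add3
c9: CDB Add2=4; issue SUB r1<-Add2 | r0:Mul1,r1:Add2,r2:Add1,r3:Mul2,r4:Add3
c10: CDB Mul2=13 | r0:Mul1,r1:Add2,r2:Add1,r3:13,r4:Add3
c11: CDB Add1=-12 | r0:Mul1,r1:Add2,r2:-12,r3:13,r4:Add3
c12: - | r0:Mul1,r1:Add2,r2:-12,r3:13,r4:Add3
c13: CDB Add3=14 | r0:Mul1,r1:Add2,r2:-12,r3:13,r4:14
c14: CDB Mul1=52 | r0:52,r1:Add2,r2:-12,r3:13,r4:14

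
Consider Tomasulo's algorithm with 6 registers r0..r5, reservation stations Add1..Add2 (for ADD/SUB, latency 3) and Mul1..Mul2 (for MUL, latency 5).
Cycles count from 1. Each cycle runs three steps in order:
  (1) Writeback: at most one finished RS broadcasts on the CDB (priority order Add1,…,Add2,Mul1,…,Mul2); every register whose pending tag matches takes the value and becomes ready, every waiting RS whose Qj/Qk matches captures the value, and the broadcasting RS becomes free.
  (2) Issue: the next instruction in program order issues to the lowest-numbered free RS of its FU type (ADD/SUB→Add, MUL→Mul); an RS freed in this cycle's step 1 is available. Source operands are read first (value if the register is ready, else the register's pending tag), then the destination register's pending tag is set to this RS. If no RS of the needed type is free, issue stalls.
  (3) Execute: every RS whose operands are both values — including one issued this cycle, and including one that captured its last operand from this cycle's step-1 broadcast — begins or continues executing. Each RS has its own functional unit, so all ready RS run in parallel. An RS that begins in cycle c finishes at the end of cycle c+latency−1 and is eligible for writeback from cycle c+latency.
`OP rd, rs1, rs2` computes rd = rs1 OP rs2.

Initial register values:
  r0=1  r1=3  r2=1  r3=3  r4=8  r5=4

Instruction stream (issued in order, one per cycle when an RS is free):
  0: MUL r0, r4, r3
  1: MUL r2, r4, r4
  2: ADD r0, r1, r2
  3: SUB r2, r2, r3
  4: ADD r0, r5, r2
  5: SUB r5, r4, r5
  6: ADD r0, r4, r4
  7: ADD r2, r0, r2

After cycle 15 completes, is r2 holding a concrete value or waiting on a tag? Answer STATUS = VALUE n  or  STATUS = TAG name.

STATUS = TAG Add2

c1: issue MUL r0<-Mul1 | r0:Mul1,r1:3,r2:1,r3:3,r4:8,r5:4
c2: issue MUL r2<-Mul2 | r0:Mul1,r1:3,r2:Mul2,r3:3,r4:8,r5:4
c3: issue ADD r0<-Add1 | r0:Add1,r1:3,r2:Mul2,r3:3,r4:8,r5:4
c4: issue SUB r2<-Add2 | r0:Add1,r1:3,r2:Add2,r3:3,r4:8,r5:4
c5: stall | r0:Add1,r1:3,r2:Add2,r3:3,r4:8,r5:4
c6: CDB Mul1=24; stall | r0:Add1,r1:3,r2:Add2,r3:3,r4:8,r5:4
c7: CDB Mul2=64; stall | r0:Add1,r1:3,r2:Add2,r3:3,r4:8,r5:4
c8: stall | r0:Add1,r1:3,r2:Add2,r3:3,r4:8,r5:4
c9: stall | r0:Add1,r1:3,r2:Add2,r3:3,r4:8,r5:4
c10: CDB Add1=67; issue ADD r0<-Add1 | r0:Add1,r1:3,r2:Add2,r3:3,r4:8,r5:4
c11: CDB Add2=61; issue SUB r5<-Add2 | r0:Add1,r1:3,r2:61,r3:3,r4:8,r5:Add2
c12: stall | r0:Add1,r1:3,r2:61,r3:3,r4:8,r5:Add2
c13: stall | r0:Add1,r1:3,r2:61,r3:3,r4:8,r5:Add2
c14: CDB Add1=65; issue ADD r0<-Add1 | r0:Add1,r1:3,r2:61,r3:3,r4:8,r5:Add2
c15: CDB Add2=4; issue ADD r2<-Add2 | r0:Add1,r1:3,r2:Add2,r3:3,r4:8,r5:4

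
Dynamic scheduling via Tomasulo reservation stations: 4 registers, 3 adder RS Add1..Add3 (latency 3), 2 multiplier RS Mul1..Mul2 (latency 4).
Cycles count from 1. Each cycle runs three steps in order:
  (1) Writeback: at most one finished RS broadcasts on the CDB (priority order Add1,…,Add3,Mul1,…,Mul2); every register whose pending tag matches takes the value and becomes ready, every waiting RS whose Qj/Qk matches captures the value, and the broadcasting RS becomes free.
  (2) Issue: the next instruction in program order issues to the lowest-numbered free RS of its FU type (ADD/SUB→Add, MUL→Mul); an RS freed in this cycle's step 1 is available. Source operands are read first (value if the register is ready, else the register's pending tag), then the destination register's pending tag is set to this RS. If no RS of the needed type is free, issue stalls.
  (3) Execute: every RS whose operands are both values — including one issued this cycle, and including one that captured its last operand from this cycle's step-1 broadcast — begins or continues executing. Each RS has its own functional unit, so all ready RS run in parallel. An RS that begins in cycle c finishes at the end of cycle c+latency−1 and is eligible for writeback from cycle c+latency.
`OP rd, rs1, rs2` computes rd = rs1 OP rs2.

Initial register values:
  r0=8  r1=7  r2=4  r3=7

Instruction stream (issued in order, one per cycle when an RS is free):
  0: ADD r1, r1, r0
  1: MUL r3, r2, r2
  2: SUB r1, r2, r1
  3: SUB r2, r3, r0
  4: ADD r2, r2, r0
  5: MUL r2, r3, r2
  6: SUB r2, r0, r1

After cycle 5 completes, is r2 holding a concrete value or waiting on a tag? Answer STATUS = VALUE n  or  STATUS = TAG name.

  c1: issue ADD r1<-Add1  regs: r0:8,r1:Add1,r2:4,r3:7
  c2: issue MUL r3<-Mul1  regs: r0:8,r1:Add1,r2:4,r3:Mul1
  c3: issue SUB r1<-Add2  regs: r0:8,r1:Add2,r2:4,r3:Mul1
  c4: CDB Add1=15; issue SUB r2<-Add1  regs: r0:8,r1:Add2,r2:Add1,r3:Mul1
  c5: issue ADD r2<-Add3  regs: r0:8,r1:Add2,r2:Add3,r3:Mul1

STATUS = TAG Add3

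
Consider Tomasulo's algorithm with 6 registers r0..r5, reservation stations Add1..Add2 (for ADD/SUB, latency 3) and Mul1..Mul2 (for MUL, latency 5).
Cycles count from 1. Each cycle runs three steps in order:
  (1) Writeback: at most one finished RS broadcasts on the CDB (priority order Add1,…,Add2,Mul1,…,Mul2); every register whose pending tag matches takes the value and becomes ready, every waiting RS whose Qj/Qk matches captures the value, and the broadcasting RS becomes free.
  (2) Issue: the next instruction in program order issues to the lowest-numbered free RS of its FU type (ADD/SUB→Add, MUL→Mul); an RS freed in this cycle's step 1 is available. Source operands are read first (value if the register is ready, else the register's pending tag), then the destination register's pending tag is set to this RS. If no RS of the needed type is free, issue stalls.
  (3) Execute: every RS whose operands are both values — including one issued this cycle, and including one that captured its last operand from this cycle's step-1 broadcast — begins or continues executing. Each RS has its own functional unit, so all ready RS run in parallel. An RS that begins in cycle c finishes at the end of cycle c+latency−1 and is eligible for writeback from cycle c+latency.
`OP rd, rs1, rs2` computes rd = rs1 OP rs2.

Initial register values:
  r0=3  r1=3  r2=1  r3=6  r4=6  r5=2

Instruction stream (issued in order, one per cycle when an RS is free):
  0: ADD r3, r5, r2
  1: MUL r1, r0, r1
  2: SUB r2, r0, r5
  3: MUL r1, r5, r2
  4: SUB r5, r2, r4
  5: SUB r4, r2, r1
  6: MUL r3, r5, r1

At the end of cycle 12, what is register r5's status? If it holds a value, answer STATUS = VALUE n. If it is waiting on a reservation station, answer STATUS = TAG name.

cycle 1: issue ADD r3<-Add1 // r0:3,r1:3,r2:1,r3:Add1,r4:6,r5:2
cycle 2: issue MUL r1<-Mul1 // r0:3,r1:Mul1,r2:1,r3:Add1,r4:6,r5:2
cycle 3: issue SUB r2<-Add2 // r0:3,r1:Mul1,r2:Add2,r3:Add1,r4:6,r5:2
cycle 4: CDB Add1=3; issue MUL r1<-Mul2 // r0:3,r1:Mul2,r2:Add2,r3:3,r4:6,r5:2
cycle 5: issue SUB r5<-Add1 // r0:3,r1:Mul2,r2:Add2,r3:3,r4:6,r5:Add1
cycle 6: CDB Add2=1; issue SUB r4<-Add2 // r0:3,r1:Mul2,r2:1,r3:3,r4:Add2,r5:Add1
cycle 7: CDB Mul1=9; issue MUL r3<-Mul1 // r0:3,r1:Mul2,r2:1,r3:Mul1,r4:Add2,r5:Add1
cycle 8: - // r0:3,r1:Mul2,r2:1,r3:Mul1,r4:Add2,r5:Add1
cycle 9: CDB Add1=-5 // r0:3,r1:Mul2,r2:1,r3:Mul1,r4:Add2,r5:-5
cycle 10: - // r0:3,r1:Mul2,r2:1,r3:Mul1,r4:Add2,r5:-5
cycle 11: CDB Mul2=2 // r0:3,r1:2,r2:1,r3:Mul1,r4:Add2,r5:-5
cycle 12: - // r0:3,r1:2,r2:1,r3:Mul1,r4:Add2,r5:-5

STATUS = VALUE -5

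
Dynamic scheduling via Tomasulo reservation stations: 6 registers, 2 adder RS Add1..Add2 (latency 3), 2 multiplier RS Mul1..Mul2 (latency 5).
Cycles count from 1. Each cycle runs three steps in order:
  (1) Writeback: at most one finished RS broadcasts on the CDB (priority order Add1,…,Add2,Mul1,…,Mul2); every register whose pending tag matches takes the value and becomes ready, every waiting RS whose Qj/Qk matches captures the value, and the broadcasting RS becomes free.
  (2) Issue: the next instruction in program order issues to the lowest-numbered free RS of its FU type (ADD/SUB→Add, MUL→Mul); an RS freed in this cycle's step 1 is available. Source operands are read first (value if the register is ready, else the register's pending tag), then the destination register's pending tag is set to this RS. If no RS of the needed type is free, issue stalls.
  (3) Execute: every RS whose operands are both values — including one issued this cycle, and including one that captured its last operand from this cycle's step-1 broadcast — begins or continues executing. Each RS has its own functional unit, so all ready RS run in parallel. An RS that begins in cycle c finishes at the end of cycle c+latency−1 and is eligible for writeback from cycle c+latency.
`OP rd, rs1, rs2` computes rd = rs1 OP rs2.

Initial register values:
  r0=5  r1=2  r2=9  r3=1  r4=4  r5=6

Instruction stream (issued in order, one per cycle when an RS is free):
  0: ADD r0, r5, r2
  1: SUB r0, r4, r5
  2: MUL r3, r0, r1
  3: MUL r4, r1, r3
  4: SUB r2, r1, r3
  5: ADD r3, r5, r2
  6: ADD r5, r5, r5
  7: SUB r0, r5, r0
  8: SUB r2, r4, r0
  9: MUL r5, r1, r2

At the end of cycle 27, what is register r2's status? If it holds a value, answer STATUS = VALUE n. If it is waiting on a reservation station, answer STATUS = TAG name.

STATUS = VALUE -22

  c1: issue ADD r0<-Add1  regs: r0:Add1,r1:2,r2:9,r3:1,r4:4,r5:6
  c2: issue SUB r0<-Add2  regs: r0:Add2,r1:2,r2:9,r3:1,r4:4,r5:6
  c3: issue MUL r3<-Mul1  regs: r0:Add2,r1:2,r2:9,r3:Mul1,r4:4,r5:6
  c4: CDB Add1=15; issue MUL r4<-Mul2  regs: r0:Add2,r1:2,r2:9,r3:Mul1,r4:Mul2,r5:6
  c5: CDB Add2=-2; issue SUB r2<-Add1  regs: r0:-2,r1:2,r2:Add1,r3:Mul1,r4:Mul2,r5:6
  c6: issue ADD r3<-Add2  regs: r0:-2,r1:2,r2:Add1,r3:Add2,r4:Mul2,r5:6
  c7: stall  regs: r0:-2,r1:2,r2:Add1,r3:Add2,r4:Mul2,r5:6
  c8: stall  regs: r0:-2,r1:2,r2:Add1,r3:Add2,r4:Mul2,r5:6
  c9: stall  regs: r0:-2,r1:2,r2:Add1,r3:Add2,r4:Mul2,r5:6
  c10: CDB Mul1=-4; stall  regs: r0:-2,r1:2,r2:Add1,r3:Add2,r4:Mul2,r5:6
  c11: stall  regs: r0:-2,r1:2,r2:Add1,r3:Add2,r4:Mul2,r5:6
  c12: stall  regs: r0:-2,r1:2,r2:Add1,r3:Add2,r4:Mul2,r5:6
  c13: CDB Add1=6; issue ADD r5<-Add1  regs: r0:-2,r1:2,r2:6,r3:Add2,r4:Mul2,r5:Add1
  c14: stall  regs: r0:-2,r1:2,r2:6,r3:Add2,r4:Mul2,r5:Add1
  c15: CDB Mul2=-8; stall  regs: r0:-2,r1:2,r2:6,r3:Add2,r4:-8,r5:Add1
  c16: CDB Add1=12; issue SUB r0<-Add1  regs: r0:Add1,r1:2,r2:6,r3:Add2,r4:-8,r5:12
  c17: CDB Add2=12; issue SUB r2<-Add2  regs: r0:Add1,r1:2,r2:Add2,r3:12,r4:-8,r5:12
  c18: issue MUL r5<-Mul1  regs: r0:Add1,r1:2,r2:Add2,r3:12,r4:-8,r5:Mul1
  c19: CDB Add1=14  regs: r0:14,r1:2,r2:Add2,r3:12,r4:-8,r5:Mul1
  c20: -  regs: r0:14,r1:2,r2:Add2,r3:12,r4:-8,r5:Mul1
  c21: -  regs: r0:14,r1:2,r2:Add2,r3:12,r4:-8,r5:Mul1
  c22: CDB Add2=-22  regs: r0:14,r1:2,r2:-22,r3:12,r4:-8,r5:Mul1
  c23: -  regs: r0:14,r1:2,r2:-22,r3:12,r4:-8,r5:Mul1
  c24: -  regs: r0:14,r1:2,r2:-22,r3:12,r4:-8,r5:Mul1
  c25: -  regs: r0:14,r1:2,r2:-22,r3:12,r4:-8,r5:Mul1
  c26: -  regs: r0:14,r1:2,r2:-22,r3:12,r4:-8,r5:Mul1
  c27: CDB Mul1=-44  regs: r0:14,r1:2,r2:-22,r3:12,r4:-8,r5:-44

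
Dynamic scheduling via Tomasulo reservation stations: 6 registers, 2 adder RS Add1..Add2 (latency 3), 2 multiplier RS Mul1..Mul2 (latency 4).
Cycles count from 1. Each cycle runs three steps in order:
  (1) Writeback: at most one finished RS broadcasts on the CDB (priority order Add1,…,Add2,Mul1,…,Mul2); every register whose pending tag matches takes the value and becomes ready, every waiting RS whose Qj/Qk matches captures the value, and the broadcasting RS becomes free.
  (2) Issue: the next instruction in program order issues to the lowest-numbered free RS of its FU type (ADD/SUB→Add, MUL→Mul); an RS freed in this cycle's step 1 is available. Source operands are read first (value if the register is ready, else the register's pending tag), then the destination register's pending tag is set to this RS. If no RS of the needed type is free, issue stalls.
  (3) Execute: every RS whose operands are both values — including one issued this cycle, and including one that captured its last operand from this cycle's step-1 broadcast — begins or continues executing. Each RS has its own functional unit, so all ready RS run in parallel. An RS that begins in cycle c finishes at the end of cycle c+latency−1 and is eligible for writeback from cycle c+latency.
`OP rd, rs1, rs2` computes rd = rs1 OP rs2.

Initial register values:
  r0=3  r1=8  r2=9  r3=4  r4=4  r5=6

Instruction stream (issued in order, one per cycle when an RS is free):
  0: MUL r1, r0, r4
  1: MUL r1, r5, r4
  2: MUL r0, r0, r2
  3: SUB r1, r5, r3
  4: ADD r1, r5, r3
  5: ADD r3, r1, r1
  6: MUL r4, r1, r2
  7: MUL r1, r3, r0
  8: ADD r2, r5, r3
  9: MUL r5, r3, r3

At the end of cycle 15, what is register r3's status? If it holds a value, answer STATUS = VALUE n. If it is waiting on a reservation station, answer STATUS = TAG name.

cycle 1: issue MUL r1<-Mul1 // r0:3,r1:Mul1,r2:9,r3:4,r4:4,r5:6
cycle 2: issue MUL r1<-Mul2 // r0:3,r1:Mul2,r2:9,r3:4,r4:4,r5:6
cycle 3: stall // r0:3,r1:Mul2,r2:9,r3:4,r4:4,r5:6
cycle 4: stall // r0:3,r1:Mul2,r2:9,r3:4,r4:4,r5:6
cycle 5: CDB Mul1=12; issue MUL r0<-Mul1 // r0:Mul1,r1:Mul2,r2:9,r3:4,r4:4,r5:6
cycle 6: CDB Mul2=24; issue SUB r1<-Add1 // r0:Mul1,r1:Add1,r2:9,r3:4,r4:4,r5:6
cycle 7: issue ADD r1<-Add2 // r0:Mul1,r1:Add2,r2:9,r3:4,r4:4,r5:6
cycle 8: stall // r0:Mul1,r1:Add2,r2:9,r3:4,r4:4,r5:6
cycle 9: CDB Add1=2; issue ADD r3<-Add1 // r0:Mul1,r1:Add2,r2:9,r3:Add1,r4:4,r5:6
cycle 10: CDB Add2=10; issue MUL r4<-Mul2 // r0:Mul1,r1:10,r2:9,r3:Add1,r4:Mul2,r5:6
cycle 11: CDB Mul1=27; issue MUL r1<-Mul1 // r0:27,r1:Mul1,r2:9,r3:Add1,r4:Mul2,r5:6
cycle 12: issue ADD r2<-Add2 // r0:27,r1:Mul1,r2:Add2,r3:Add1,r4:Mul2,r5:6
cycle 13: CDB Add1=20; stall // r0:27,r1:Mul1,r2:Add2,r3:20,r4:Mul2,r5:6
cycle 14: CDB Mul2=90; issue MUL r5<-Mul2 // r0:27,r1:Mul1,r2:Add2,r3:20,r4:90,r5:Mul2
cycle 15: - // r0:27,r1:Mul1,r2:Add2,r3:20,r4:90,r5:Mul2

STATUS = VALUE 20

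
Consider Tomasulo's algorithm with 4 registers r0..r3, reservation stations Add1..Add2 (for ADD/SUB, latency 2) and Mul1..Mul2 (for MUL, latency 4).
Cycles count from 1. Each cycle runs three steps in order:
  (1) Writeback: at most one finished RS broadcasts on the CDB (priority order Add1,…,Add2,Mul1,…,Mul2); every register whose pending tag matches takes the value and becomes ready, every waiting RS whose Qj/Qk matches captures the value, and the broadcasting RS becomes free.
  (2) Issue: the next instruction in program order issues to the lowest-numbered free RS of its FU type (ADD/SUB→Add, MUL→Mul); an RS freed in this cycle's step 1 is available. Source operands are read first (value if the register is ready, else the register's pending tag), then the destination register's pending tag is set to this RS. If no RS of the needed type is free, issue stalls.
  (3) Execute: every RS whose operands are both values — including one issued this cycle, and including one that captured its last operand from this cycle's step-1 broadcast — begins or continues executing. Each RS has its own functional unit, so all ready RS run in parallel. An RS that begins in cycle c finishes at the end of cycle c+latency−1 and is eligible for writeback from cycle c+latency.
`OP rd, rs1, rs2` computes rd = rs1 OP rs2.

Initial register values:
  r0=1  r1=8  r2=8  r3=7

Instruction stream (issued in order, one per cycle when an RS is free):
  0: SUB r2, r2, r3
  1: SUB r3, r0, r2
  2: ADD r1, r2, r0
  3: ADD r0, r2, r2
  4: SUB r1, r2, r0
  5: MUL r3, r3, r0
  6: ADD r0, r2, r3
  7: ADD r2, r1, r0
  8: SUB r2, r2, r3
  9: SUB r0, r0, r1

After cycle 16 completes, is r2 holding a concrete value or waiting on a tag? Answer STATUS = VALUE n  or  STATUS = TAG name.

c1: issue SUB r2<-Add1 | r0:1,r1:8,r2:Add1,r3:7
c2: issue SUB r3<-Add2 | r0:1,r1:8,r2:Add1,r3:Add2
c3: CDB Add1=1; issue ADD r1<-Add1 | r0:1,r1:Add1,r2:1,r3:Add2
c4: stall | r0:1,r1:Add1,r2:1,r3:Add2
c5: CDB Add1=2; issue ADD r0<-Add1 | r0:Add1,r1:2,r2:1,r3:Add2
c6: CDB Add2=0; issue SUB r1<-Add2 | r0:Add1,r1:Add2,r2:1,r3:0
c7: CDB Add1=2; issue MUL r3<-Mul1 | r0:2,r1:Add2,r2:1,r3:Mul1
c8: issue ADD r0<-Add1 | r0:Add1,r1:Add2,r2:1,r3:Mul1
c9: CDB Add2=-1; issue ADD r2<-Add2 | r0:Add1,r1:-1,r2:Add2,r3:Mul1
c10: stall | r0:Add1,r1:-1,r2:Add2,r3:Mul1
c11: CDB Mul1=0; stall | r0:Add1,r1:-1,r2:Add2,r3:0
c12: stall | r0:Add1,r1:-1,r2:Add2,r3:0
c13: CDB Add1=1; issue SUB r2<-Add1 | r0:1,r1:-1,r2:Add1,r3:0
c14: stall | r0:1,r1:-1,r2:Add1,r3:0
c15: CDB Add2=0; issue SUB r0<-Add2 | r0:Add2,r1:-1,r2:Add1,r3:0
c16: - | r0:Add2,r1:-1,r2:Add1,r3:0

STATUS = TAG Add1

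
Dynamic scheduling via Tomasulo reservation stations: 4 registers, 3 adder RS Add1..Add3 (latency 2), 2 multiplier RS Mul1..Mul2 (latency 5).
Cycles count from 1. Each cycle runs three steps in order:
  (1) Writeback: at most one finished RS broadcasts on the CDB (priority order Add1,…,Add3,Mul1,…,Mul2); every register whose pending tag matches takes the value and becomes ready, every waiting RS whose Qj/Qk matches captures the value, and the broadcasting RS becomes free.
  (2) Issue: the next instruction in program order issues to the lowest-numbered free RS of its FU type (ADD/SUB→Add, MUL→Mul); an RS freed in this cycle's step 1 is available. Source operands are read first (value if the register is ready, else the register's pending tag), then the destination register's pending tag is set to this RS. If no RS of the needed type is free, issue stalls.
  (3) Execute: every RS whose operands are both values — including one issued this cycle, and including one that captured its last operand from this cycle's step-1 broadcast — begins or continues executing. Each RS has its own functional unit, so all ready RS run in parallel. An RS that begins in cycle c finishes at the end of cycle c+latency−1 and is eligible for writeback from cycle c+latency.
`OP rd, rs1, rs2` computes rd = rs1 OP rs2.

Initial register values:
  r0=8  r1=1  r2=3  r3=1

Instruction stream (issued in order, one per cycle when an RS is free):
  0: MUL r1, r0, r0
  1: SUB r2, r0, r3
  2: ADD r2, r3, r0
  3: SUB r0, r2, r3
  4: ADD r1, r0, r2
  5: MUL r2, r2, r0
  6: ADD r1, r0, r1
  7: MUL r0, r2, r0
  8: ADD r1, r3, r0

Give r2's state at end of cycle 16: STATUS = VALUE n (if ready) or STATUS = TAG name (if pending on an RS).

  c1: issue MUL r1<-Mul1  regs: r0:8,r1:Mul1,r2:3,r3:1
  c2: issue SUB r2<-Add1  regs: r0:8,r1:Mul1,r2:Add1,r3:1
  c3: issue ADD r2<-Add2  regs: r0:8,r1:Mul1,r2:Add2,r3:1
  c4: CDB Add1=7; issue SUB r0<-Add1  regs: r0:Add1,r1:Mul1,r2:Add2,r3:1
  c5: CDB Add2=9; issue ADD r1<-Add2  regs: r0:Add1,r1:Add2,r2:9,r3:1
  c6: CDB Mul1=64; issue MUL r2<-Mul1  regs: r0:Add1,r1:Add2,r2:Mul1,r3:1
  c7: CDB Add1=8; issue ADD r1<-Add1  regs: r0:8,r1:Add1,r2:Mul1,r3:1
  c8: issue MUL r0<-Mul2  regs: r0:Mul2,r1:Add1,r2:Mul1,r3:1
  c9: CDB Add2=17; issue ADD r1<-Add2  regs: r0:Mul2,r1:Add2,r2:Mul1,r3:1
  c10: -  regs: r0:Mul2,r1:Add2,r2:Mul1,r3:1
  c11: CDB Add1=25  regs: r0:Mul2,r1:Add2,r2:Mul1,r3:1
  c12: CDB Mul1=72  regs: r0:Mul2,r1:Add2,r2:72,r3:1
  c13: -  regs: r0:Mul2,r1:Add2,r2:72,r3:1
  c14: -  regs: r0:Mul2,r1:Add2,r2:72,r3:1
  c15: -  regs: r0:Mul2,r1:Add2,r2:72,r3:1
  c16: -  regs: r0:Mul2,r1:Add2,r2:72,r3:1

STATUS = VALUE 72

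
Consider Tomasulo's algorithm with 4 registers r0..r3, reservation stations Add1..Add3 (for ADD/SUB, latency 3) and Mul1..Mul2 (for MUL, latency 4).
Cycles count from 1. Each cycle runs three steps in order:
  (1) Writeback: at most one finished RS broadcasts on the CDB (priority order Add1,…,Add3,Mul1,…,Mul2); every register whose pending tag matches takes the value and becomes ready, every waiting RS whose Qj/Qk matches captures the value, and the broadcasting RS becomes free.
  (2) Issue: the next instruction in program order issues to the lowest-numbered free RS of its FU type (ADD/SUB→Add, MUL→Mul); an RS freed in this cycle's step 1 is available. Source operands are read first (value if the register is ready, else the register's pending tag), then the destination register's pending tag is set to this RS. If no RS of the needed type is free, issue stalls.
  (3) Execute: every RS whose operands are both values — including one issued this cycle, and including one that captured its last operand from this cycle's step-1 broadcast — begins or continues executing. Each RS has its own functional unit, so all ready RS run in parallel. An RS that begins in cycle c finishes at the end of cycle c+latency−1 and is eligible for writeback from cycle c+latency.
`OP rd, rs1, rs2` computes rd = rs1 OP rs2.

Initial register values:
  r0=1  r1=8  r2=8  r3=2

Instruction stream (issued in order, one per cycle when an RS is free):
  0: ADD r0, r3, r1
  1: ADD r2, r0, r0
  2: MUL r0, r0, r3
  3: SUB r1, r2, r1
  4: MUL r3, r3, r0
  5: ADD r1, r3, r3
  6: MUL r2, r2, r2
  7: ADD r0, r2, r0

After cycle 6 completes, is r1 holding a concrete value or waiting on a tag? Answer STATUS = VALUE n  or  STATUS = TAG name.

cycle 1: issue ADD r0<-Add1 // r0:Add1,r1:8,r2:8,r3:2
cycle 2: issue ADD r2<-Add2 // r0:Add1,r1:8,r2:Add2,r3:2
cycle 3: issue MUL r0<-Mul1 // r0:Mul1,r1:8,r2:Add2,r3:2
cycle 4: CDB Add1=10; issue SUB r1<-Add1 // r0:Mul1,r1:Add1,r2:Add2,r3:2
cycle 5: issue MUL r3<-Mul2 // r0:Mul1,r1:Add1,r2:Add2,r3:Mul2
cycle 6: issue ADD r1<-Add3 // r0:Mul1,r1:Add3,r2:Add2,r3:Mul2

STATUS = TAG Add3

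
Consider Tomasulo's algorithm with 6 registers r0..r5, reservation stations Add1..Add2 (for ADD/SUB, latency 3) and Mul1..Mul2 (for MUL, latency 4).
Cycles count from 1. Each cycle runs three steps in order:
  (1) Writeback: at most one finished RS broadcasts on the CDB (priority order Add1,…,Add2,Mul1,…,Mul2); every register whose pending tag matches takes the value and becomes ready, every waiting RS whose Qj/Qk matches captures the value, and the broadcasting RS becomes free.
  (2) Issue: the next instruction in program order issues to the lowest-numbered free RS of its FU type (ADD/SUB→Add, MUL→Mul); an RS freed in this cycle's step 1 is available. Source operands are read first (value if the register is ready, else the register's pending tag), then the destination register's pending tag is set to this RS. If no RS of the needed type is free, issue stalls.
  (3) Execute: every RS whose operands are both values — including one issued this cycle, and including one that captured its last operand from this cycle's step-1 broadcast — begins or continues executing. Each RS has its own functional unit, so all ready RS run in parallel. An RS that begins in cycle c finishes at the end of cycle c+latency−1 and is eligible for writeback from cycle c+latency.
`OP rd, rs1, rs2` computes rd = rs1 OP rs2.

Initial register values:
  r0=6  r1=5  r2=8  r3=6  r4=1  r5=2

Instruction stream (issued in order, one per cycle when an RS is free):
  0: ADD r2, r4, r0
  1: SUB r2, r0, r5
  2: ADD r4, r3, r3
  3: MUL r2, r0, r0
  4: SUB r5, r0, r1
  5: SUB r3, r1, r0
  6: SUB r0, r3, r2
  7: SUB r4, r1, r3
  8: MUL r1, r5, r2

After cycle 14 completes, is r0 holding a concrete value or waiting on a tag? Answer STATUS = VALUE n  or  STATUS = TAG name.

  c1: issue ADD r2<-Add1  regs: r0:6,r1:5,r2:Add1,r3:6,r4:1,r5:2
  c2: issue SUB r2<-Add2  regs: r0:6,r1:5,r2:Add2,r3:6,r4:1,r5:2
  c3: stall  regs: r0:6,r1:5,r2:Add2,r3:6,r4:1,r5:2
  c4: CDB Add1=7; issue ADD r4<-Add1  regs: r0:6,r1:5,r2:Add2,r3:6,r4:Add1,r5:2
  c5: CDB Add2=4; issue MUL r2<-Mul1  regs: r0:6,r1:5,r2:Mul1,r3:6,r4:Add1,r5:2
  c6: issue SUB r5<-Add2  regs: r0:6,r1:5,r2:Mul1,r3:6,r4:Add1,r5:Add2
  c7: CDB Add1=12; issue SUB r3<-Add1  regs: r0:6,r1:5,r2:Mul1,r3:Add1,r4:12,r5:Add2
  c8: stall  regs: r0:6,r1:5,r2:Mul1,r3:Add1,r4:12,r5:Add2
  c9: CDB Add2=1; issue SUB r0<-Add2  regs: r0:Add2,r1:5,r2:Mul1,r3:Add1,r4:12,r5:1
  c10: CDB Add1=-1; issue SUB r4<-Add1  regs: r0:Add2,r1:5,r2:Mul1,r3:-1,r4:Add1,r5:1
  c11: CDB Mul1=36; issue MUL r1<-Mul1  regs: r0:Add2,r1:Mul1,r2:36,r3:-1,r4:Add1,r5:1
  c12: -  regs: r0:Add2,r1:Mul1,r2:36,r3:-1,r4:Add1,r5:1
  c13: CDB Add1=6  regs: r0:Add2,r1:Mul1,r2:36,r3:-1,r4:6,r5:1
  c14: CDB Add2=-37  regs: r0:-37,r1:Mul1,r2:36,r3:-1,r4:6,r5:1

STATUS = VALUE -37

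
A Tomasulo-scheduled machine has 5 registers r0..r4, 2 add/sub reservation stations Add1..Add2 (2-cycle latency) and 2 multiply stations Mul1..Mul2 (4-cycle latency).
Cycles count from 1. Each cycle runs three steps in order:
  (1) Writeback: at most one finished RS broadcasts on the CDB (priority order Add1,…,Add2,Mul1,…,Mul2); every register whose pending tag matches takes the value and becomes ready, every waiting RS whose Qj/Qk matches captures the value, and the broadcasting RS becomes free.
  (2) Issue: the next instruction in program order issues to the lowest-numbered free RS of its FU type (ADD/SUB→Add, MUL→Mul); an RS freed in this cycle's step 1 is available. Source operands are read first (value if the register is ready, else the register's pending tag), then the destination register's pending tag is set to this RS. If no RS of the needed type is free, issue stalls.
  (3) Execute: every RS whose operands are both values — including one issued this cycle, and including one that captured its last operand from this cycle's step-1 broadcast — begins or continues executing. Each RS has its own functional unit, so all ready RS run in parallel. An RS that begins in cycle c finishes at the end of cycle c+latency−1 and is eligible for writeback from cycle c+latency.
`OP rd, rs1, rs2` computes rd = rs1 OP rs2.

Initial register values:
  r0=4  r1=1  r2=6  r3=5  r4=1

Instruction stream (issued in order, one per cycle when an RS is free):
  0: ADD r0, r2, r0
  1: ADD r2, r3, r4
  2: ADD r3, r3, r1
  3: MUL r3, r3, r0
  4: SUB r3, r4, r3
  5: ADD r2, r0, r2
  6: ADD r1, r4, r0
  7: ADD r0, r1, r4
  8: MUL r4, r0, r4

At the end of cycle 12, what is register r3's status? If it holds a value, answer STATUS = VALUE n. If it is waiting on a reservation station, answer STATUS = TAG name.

cycle 1: issue ADD r0<-Add1 // r0:Add1,r1:1,r2:6,r3:5,r4:1
cycle 2: issue ADD r2<-Add2 // r0:Add1,r1:1,r2:Add2,r3:5,r4:1
cycle 3: CDB Add1=10; issue ADD r3<-Add1 // r0:10,r1:1,r2:Add2,r3:Add1,r4:1
cycle 4: CDB Add2=6; issue MUL r3<-Mul1 // r0:10,r1:1,r2:6,r3:Mul1,r4:1
cycle 5: CDB Add1=6; issue SUB r3<-Add1 // r0:10,r1:1,r2:6,r3:Add1,r4:1
cycle 6: issue ADD r2<-Add2 // r0:10,r1:1,r2:Add2,r3:Add1,r4:1
cycle 7: stall // r0:10,r1:1,r2:Add2,r3:Add1,r4:1
cycle 8: CDB Add2=16; issue ADD r1<-Add2 // r0:10,r1:Add2,r2:16,r3:Add1,r4:1
cycle 9: CDB Mul1=60; stall // r0:10,r1:Add2,r2:16,r3:Add1,r4:1
cycle 10: CDB Add2=11; issue ADD r0<-Add2 // r0:Add2,r1:11,r2:16,r3:Add1,r4:1
cycle 11: CDB Add1=-59; issue MUL r4<-Mul1 // r0:Add2,r1:11,r2:16,r3:-59,r4:Mul1
cycle 12: CDB Add2=12 // r0:12,r1:11,r2:16,r3:-59,r4:Mul1

STATUS = VALUE -59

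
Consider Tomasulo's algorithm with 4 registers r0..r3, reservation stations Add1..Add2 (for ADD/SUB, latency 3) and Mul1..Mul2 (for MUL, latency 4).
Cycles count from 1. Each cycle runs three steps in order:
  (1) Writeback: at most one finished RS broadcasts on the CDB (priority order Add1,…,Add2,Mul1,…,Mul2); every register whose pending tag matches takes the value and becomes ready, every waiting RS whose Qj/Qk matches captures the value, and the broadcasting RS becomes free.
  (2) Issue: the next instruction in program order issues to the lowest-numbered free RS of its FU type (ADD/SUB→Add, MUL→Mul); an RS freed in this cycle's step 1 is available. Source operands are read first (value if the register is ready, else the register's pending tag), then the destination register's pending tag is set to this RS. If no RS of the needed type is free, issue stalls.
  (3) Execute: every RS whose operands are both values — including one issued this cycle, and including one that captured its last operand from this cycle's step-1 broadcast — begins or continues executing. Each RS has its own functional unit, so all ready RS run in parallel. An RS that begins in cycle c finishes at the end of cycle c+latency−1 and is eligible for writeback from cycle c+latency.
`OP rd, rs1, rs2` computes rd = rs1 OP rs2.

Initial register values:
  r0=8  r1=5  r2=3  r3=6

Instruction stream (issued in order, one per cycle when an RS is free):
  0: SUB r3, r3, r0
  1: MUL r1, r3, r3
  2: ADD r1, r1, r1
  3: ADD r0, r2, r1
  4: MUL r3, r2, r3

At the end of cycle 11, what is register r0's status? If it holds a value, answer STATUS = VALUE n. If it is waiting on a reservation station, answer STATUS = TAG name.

STATUS = TAG Add1

  c1: issue SUB r3<-Add1  regs: r0:8,r1:5,r2:3,r3:Add1
  c2: issue MUL r1<-Mul1  regs: r0:8,r1:Mul1,r2:3,r3:Add1
  c3: issue ADD r1<-Add2  regs: r0:8,r1:Add2,r2:3,r3:Add1
  c4: CDB Add1=-2; issue ADD r0<-Add1  regs: r0:Add1,r1:Add2,r2:3,r3:-2
  c5: issue MUL r3<-Mul2  regs: r0:Add1,r1:Add2,r2:3,r3:Mul2
  c6: -  regs: r0:Add1,r1:Add2,r2:3,r3:Mul2
  c7: -  regs: r0:Add1,r1:Add2,r2:3,r3:Mul2
  c8: CDB Mul1=4  regs: r0:Add1,r1:Add2,r2:3,r3:Mul2
  c9: CDB Mul2=-6  regs: r0:Add1,r1:Add2,r2:3,r3:-6
  c10: -  regs: r0:Add1,r1:Add2,r2:3,r3:-6
  c11: CDB Add2=8  regs: r0:Add1,r1:8,r2:3,r3:-6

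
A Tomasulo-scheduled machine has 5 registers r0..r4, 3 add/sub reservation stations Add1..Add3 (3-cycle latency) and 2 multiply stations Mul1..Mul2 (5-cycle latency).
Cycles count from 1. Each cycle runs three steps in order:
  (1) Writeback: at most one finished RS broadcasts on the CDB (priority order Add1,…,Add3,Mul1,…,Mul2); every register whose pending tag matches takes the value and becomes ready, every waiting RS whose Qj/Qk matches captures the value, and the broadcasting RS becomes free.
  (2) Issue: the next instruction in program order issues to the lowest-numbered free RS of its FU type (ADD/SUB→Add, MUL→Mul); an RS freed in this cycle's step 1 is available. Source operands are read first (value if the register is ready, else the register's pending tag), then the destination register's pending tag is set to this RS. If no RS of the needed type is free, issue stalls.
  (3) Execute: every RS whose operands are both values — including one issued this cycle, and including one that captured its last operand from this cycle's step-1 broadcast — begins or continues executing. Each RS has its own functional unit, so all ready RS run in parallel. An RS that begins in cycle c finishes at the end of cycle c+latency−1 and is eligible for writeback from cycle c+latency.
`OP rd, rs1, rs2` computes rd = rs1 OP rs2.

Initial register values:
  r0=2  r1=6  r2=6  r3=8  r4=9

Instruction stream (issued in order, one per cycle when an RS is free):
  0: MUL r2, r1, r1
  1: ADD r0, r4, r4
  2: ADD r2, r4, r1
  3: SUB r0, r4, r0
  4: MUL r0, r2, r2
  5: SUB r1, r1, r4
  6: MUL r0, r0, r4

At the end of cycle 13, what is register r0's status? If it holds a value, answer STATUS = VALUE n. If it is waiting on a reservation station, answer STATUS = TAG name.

STATUS = TAG Mul1

cycle 1: issue MUL r2<-Mul1 // r0:2,r1:6,r2:Mul1,r3:8,r4:9
cycle 2: issue ADD r0<-Add1 // r0:Add1,r1:6,r2:Mul1,r3:8,r4:9
cycle 3: issue ADD r2<-Add2 // r0:Add1,r1:6,r2:Add2,r3:8,r4:9
cycle 4: issue SUB r0<-Add3 // r0:Add3,r1:6,r2:Add2,r3:8,r4:9
cycle 5: CDB Add1=18; issue MUL r0<-Mul2 // r0:Mul2,r1:6,r2:Add2,r3:8,r4:9
cycle 6: CDB Add2=15; issue SUB r1<-Add1 // r0:Mul2,r1:Add1,r2:15,r3:8,r4:9
cycle 7: CDB Mul1=36; issue MUL r0<-Mul1 // r0:Mul1,r1:Add1,r2:15,r3:8,r4:9
cycle 8: CDB Add3=-9 // r0:Mul1,r1:Add1,r2:15,r3:8,r4:9
cycle 9: CDB Add1=-3 // r0:Mul1,r1:-3,r2:15,r3:8,r4:9
cycle 10: - // r0:Mul1,r1:-3,r2:15,r3:8,r4:9
cycle 11: CDB Mul2=225 // r0:Mul1,r1:-3,r2:15,r3:8,r4:9
cycle 12: - // r0:Mul1,r1:-3,r2:15,r3:8,r4:9
cycle 13: - // r0:Mul1,r1:-3,r2:15,r3:8,r4:9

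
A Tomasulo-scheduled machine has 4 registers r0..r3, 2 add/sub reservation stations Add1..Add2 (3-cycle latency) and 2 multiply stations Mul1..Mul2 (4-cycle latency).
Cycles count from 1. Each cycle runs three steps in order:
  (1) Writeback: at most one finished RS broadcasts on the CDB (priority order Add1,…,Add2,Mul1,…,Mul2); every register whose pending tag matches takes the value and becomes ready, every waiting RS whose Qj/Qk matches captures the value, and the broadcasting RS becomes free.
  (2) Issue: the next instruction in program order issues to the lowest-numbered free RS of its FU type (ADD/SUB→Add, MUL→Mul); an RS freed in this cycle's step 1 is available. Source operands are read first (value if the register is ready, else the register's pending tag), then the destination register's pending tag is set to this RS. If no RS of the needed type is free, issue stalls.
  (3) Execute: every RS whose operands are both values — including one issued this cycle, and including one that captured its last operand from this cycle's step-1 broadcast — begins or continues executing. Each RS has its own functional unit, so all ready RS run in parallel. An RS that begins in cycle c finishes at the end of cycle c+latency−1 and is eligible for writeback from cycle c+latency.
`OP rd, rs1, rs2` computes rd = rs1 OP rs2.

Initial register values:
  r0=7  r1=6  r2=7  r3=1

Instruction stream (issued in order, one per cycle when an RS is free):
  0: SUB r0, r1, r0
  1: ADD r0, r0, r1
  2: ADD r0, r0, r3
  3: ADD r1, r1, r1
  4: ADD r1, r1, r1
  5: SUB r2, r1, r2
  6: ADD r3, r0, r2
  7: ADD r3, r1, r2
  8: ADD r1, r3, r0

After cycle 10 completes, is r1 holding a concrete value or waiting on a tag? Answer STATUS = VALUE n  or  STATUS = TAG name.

STATUS = TAG Add1

c1: issue SUB r0<-Add1 | r0:Add1,r1:6,r2:7,r3:1
c2: issue ADD r0<-Add2 | r0:Add2,r1:6,r2:7,r3:1
c3: stall | r0:Add2,r1:6,r2:7,r3:1
c4: CDB Add1=-1; issue ADD r0<-Add1 | r0:Add1,r1:6,r2:7,r3:1
c5: stall | r0:Add1,r1:6,r2:7,r3:1
c6: stall | r0:Add1,r1:6,r2:7,r3:1
c7: CDB Add2=5; issue ADD r1<-Add2 | r0:Add1,r1:Add2,r2:7,r3:1
c8: stall | r0:Add1,r1:Add2,r2:7,r3:1
c9: stall | r0:Add1,r1:Add2,r2:7,r3:1
c10: CDB Add1=6; issue ADD r1<-Add1 | r0:6,r1:Add1,r2:7,r3:1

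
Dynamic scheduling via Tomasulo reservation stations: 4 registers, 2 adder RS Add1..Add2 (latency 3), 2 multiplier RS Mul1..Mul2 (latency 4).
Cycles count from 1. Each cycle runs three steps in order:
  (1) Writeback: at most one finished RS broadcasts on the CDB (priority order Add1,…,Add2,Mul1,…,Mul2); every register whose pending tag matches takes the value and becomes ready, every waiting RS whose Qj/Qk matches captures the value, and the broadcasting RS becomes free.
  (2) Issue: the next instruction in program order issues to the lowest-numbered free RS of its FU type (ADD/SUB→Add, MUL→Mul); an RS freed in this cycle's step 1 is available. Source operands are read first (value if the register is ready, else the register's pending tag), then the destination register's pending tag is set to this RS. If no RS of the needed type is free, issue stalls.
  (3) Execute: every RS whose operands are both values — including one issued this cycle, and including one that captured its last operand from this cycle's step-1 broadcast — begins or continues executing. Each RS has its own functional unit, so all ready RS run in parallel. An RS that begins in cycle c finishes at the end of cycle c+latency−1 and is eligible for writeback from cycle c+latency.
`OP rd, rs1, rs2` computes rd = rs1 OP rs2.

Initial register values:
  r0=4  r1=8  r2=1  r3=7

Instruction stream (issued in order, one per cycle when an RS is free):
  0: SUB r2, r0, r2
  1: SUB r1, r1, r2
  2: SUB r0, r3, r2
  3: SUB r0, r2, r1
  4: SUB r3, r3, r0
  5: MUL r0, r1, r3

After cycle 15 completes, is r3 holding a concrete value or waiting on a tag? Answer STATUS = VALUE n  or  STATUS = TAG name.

STATUS = VALUE 9

  c1: issue SUB r2<-Add1  regs: r0:4,r1:8,r2:Add1,r3:7
  c2: issue SUB r1<-Add2  regs: r0:4,r1:Add2,r2:Add1,r3:7
  c3: stall  regs: r0:4,r1:Add2,r2:Add1,r3:7
  c4: CDB Add1=3; issue SUB r0<-Add1  regs: r0:Add1,r1:Add2,r2:3,r3:7
  c5: stall  regs: r0:Add1,r1:Add2,r2:3,r3:7
  c6: stall  regs: r0:Add1,r1:Add2,r2:3,r3:7
  c7: CDB Add1=4; issue SUB r0<-Add1  regs: r0:Add1,r1:Add2,r2:3,r3:7
  c8: CDB Add2=5; issue SUB r3<-Add2  regs: r0:Add1,r1:5,r2:3,r3:Add2
  c9: issue MUL r0<-Mul1  regs: r0:Mul1,r1:5,r2:3,r3:Add2
  c10: -  regs: r0:Mul1,r1:5,r2:3,r3:Add2
  c11: CDB Add1=-2  regs: r0:Mul1,r1:5,r2:3,r3:Add2
  c12: -  regs: r0:Mul1,r1:5,r2:3,r3:Add2
  c13: -  regs: r0:Mul1,r1:5,r2:3,r3:Add2
  c14: CDB Add2=9  regs: r0:Mul1,r1:5,r2:3,r3:9
  c15: -  regs: r0:Mul1,r1:5,r2:3,r3:9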